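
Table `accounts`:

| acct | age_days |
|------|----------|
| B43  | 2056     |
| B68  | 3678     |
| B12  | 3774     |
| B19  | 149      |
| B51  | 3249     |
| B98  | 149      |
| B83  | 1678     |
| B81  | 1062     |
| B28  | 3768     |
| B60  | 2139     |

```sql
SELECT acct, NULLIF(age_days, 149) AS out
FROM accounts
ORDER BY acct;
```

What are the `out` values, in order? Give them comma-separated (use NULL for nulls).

3774, NULL, 3768, 2056, 3249, 2139, 3678, 1062, 1678, NULL

acct=B12: age_days=3774 vs 149: differ → 3774
acct=B19: age_days=149 vs 149: equal → NULL
acct=B28: age_days=3768 vs 149: differ → 3768
acct=B43: age_days=2056 vs 149: differ → 2056
acct=B51: age_days=3249 vs 149: differ → 3249
acct=B60: age_days=2139 vs 149: differ → 2139
acct=B68: age_days=3678 vs 149: differ → 3678
acct=B81: age_days=1062 vs 149: differ → 1062
acct=B83: age_days=1678 vs 149: differ → 1678
acct=B98: age_days=149 vs 149: equal → NULL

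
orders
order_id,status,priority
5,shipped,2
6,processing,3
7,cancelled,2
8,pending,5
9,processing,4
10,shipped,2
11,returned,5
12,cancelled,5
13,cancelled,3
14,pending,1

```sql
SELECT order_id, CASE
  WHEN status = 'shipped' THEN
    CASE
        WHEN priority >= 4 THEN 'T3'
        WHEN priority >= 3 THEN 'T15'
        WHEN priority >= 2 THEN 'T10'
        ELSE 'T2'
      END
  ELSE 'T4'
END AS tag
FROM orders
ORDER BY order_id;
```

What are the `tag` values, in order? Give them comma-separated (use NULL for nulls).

T10, T4, T4, T4, T4, T10, T4, T4, T4, T4

order_id=5: status='shipped' → inner[priority >= 2] → T10
order_id=6: status='processing' → outer ELSE → T4
order_id=7: status='cancelled' → outer ELSE → T4
order_id=8: status='pending' → outer ELSE → T4
order_id=9: status='processing' → outer ELSE → T4
order_id=10: status='shipped' → inner[priority >= 2] → T10
order_id=11: status='returned' → outer ELSE → T4
order_id=12: status='cancelled' → outer ELSE → T4
order_id=13: status='cancelled' → outer ELSE → T4
order_id=14: status='pending' → outer ELSE → T4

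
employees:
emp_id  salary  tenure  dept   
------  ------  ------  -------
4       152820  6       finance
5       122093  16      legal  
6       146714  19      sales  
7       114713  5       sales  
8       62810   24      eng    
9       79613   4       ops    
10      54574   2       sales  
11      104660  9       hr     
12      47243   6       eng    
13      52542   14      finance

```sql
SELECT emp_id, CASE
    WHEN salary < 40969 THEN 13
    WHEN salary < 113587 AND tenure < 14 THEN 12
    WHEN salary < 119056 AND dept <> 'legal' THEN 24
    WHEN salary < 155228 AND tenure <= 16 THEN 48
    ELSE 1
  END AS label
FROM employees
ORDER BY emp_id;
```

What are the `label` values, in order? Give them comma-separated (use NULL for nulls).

emp_id=4: salary < 155228 AND tenure <= 16 → 48
emp_id=5: salary < 155228 AND tenure <= 16 → 48
emp_id=6: ELSE → 1
emp_id=7: salary < 119056 AND dept <> 'legal' → 24
emp_id=8: salary < 119056 AND dept <> 'legal' → 24
emp_id=9: salary < 113587 AND tenure < 14 → 12
emp_id=10: salary < 113587 AND tenure < 14 → 12
emp_id=11: salary < 113587 AND tenure < 14 → 12
emp_id=12: salary < 113587 AND tenure < 14 → 12
emp_id=13: salary < 119056 AND dept <> 'legal' → 24

48, 48, 1, 24, 24, 12, 12, 12, 12, 24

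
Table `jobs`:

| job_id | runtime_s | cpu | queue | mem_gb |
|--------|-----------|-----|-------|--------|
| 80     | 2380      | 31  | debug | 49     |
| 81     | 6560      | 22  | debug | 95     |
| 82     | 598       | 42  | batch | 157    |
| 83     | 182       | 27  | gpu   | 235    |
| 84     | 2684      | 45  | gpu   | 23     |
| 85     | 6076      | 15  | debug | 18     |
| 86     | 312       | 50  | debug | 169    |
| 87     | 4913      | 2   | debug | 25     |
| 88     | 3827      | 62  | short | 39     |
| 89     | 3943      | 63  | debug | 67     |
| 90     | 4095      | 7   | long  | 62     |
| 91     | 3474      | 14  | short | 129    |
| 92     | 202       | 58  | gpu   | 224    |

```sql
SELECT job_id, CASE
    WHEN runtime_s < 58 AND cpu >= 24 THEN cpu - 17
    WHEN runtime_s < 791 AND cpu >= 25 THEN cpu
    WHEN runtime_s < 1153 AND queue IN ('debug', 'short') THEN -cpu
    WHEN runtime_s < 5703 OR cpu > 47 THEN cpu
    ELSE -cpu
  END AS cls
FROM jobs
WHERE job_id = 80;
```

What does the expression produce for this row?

job_id = 80: runtime_s=2380, cpu=31, queue=debug, mem_gb=49.
runtime_s < 58 AND cpu >= 24 → false
runtime_s < 791 AND cpu >= 25 → false
runtime_s < 1153 AND queue IN ('debug', 'short') → false
runtime_s < 5703 OR cpu > 47 → true → 31

31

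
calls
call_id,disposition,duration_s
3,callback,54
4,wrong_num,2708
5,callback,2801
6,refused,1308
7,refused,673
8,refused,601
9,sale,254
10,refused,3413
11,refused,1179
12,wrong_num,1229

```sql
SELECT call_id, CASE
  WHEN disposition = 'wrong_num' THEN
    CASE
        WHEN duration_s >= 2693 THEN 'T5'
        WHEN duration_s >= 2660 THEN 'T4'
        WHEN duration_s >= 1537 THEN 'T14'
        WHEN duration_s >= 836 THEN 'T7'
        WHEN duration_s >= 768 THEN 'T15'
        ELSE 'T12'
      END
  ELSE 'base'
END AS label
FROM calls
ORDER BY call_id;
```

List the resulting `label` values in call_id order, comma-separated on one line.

call_id=3: disposition='callback' → outer ELSE → base
call_id=4: disposition='wrong_num' → inner[duration_s >= 2693] → T5
call_id=5: disposition='callback' → outer ELSE → base
call_id=6: disposition='refused' → outer ELSE → base
call_id=7: disposition='refused' → outer ELSE → base
call_id=8: disposition='refused' → outer ELSE → base
call_id=9: disposition='sale' → outer ELSE → base
call_id=10: disposition='refused' → outer ELSE → base
call_id=11: disposition='refused' → outer ELSE → base
call_id=12: disposition='wrong_num' → inner[duration_s >= 836] → T7

base, T5, base, base, base, base, base, base, base, T7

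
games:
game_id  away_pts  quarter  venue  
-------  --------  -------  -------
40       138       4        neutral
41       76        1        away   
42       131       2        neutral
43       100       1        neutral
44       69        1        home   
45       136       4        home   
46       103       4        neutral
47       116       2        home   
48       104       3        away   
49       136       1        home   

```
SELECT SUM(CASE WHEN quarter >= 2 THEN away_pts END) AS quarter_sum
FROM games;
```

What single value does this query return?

728

game_id=40: ✓ → 138
game_id=41: ✗
game_id=42: ✓ → 131
game_id=43: ✗
game_id=44: ✗
game_id=45: ✓ → 136
game_id=46: ✓ → 103
game_id=47: ✓ → 116
game_id=48: ✓ → 104
game_id=49: ✗
quarter_sum = 138 + 131 + 136 + 103 + 116 + 104 = 728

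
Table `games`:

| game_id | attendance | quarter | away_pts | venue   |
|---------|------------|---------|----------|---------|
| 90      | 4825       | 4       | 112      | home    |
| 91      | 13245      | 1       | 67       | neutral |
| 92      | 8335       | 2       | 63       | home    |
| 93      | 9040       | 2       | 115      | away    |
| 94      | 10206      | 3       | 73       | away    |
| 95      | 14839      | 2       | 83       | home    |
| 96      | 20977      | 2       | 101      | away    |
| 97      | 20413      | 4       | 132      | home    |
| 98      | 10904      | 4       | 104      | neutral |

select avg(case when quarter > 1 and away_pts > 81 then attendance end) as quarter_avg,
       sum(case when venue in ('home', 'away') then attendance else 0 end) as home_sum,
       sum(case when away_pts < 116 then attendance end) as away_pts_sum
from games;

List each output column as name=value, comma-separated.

[quarter_avg: quarter > 1 and away_pts > 81]
game_id=90: ✓ → 4825
game_id=91: ✗
game_id=92: ✗
game_id=93: ✓ → 9040
game_id=94: ✗
game_id=95: ✓ → 14839
game_id=96: ✓ → 20977
game_id=97: ✓ → 20413
game_id=98: ✓ → 10904
quarter_avg = (4825 + 9040 + 14839 + 20977 + 20413 + 10904) / 6 = 13499.6666666667
—
[home_sum: venue in ('home', 'away')]
game_id=90: ✓ → 4825
game_id=91: ✗
game_id=92: ✓ → 8335
game_id=93: ✓ → 9040
game_id=94: ✓ → 10206
game_id=95: ✓ → 14839
game_id=96: ✓ → 20977
game_id=97: ✓ → 20413
game_id=98: ✗
home_sum = 4825 + 8335 + 9040 + 10206 + 14839 + 20977 + 20413 = 88635
—
[away_pts_sum: away_pts < 116]
game_id=90: ✓ → 4825
game_id=91: ✓ → 13245
game_id=92: ✓ → 8335
game_id=93: ✓ → 9040
game_id=94: ✓ → 10206
game_id=95: ✓ → 14839
game_id=96: ✓ → 20977
game_id=97: ✗
game_id=98: ✓ → 10904
away_pts_sum = 4825 + 13245 + 8335 + 9040 + 10206 + 14839 + 20977 + 10904 = 92371

quarter_avg=13499.6666666667, home_sum=88635, away_pts_sum=92371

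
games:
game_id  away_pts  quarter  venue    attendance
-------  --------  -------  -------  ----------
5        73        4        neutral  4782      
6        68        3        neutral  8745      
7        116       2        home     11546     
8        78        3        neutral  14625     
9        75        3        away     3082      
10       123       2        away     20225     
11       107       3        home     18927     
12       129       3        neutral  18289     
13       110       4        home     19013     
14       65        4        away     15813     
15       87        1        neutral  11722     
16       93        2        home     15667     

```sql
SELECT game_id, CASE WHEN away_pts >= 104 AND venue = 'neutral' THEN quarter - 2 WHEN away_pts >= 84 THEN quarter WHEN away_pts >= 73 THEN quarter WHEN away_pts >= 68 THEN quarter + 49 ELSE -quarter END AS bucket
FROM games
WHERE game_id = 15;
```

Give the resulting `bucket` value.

1

game_id = 15: away_pts=87, quarter=1, venue=neutral, attendance=11722.
away_pts >= 104 AND venue = 'neutral' → false
away_pts >= 84 → true → 1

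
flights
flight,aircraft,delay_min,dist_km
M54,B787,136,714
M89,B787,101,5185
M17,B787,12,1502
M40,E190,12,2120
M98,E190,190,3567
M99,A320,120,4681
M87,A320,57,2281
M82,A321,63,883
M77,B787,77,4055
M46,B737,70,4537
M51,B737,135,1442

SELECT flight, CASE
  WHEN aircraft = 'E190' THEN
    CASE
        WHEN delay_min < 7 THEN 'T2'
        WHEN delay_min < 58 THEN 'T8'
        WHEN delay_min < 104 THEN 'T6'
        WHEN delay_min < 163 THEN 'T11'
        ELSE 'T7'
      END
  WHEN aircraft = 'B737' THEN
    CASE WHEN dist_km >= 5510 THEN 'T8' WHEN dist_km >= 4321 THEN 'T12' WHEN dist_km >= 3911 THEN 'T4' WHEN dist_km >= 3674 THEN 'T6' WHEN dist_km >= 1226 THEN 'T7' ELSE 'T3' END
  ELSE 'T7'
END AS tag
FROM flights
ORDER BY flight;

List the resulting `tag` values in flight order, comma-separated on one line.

flight=M17: aircraft='B787' → outer ELSE → T7
flight=M40: aircraft='E190' → inner[delay_min < 58] → T8
flight=M46: aircraft='B737' → inner[dist_km >= 4321] → T12
flight=M51: aircraft='B737' → inner[dist_km >= 1226] → T7
flight=M54: aircraft='B787' → outer ELSE → T7
flight=M77: aircraft='B787' → outer ELSE → T7
flight=M82: aircraft='A321' → outer ELSE → T7
flight=M87: aircraft='A320' → outer ELSE → T7
flight=M89: aircraft='B787' → outer ELSE → T7
flight=M98: aircraft='E190' → inner[ELSE] → T7
flight=M99: aircraft='A320' → outer ELSE → T7

T7, T8, T12, T7, T7, T7, T7, T7, T7, T7, T7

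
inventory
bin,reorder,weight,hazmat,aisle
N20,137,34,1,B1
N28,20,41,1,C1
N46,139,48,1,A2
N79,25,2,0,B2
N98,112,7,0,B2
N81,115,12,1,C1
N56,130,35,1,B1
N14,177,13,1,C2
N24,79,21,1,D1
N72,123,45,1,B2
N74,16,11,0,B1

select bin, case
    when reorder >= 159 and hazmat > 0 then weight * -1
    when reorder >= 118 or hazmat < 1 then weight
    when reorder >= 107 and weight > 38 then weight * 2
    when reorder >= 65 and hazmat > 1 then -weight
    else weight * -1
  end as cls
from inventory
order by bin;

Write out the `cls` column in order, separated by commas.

-13, 34, -21, -41, 48, 35, 45, 11, 2, -12, 7

bin=N14: reorder >= 159 and hazmat > 0 → -13
bin=N20: reorder >= 118 or hazmat < 1 → 34
bin=N24: ELSE → -21
bin=N28: ELSE → -41
bin=N46: reorder >= 118 or hazmat < 1 → 48
bin=N56: reorder >= 118 or hazmat < 1 → 35
bin=N72: reorder >= 118 or hazmat < 1 → 45
bin=N74: reorder >= 118 or hazmat < 1 → 11
bin=N79: reorder >= 118 or hazmat < 1 → 2
bin=N81: ELSE → -12
bin=N98: reorder >= 118 or hazmat < 1 → 7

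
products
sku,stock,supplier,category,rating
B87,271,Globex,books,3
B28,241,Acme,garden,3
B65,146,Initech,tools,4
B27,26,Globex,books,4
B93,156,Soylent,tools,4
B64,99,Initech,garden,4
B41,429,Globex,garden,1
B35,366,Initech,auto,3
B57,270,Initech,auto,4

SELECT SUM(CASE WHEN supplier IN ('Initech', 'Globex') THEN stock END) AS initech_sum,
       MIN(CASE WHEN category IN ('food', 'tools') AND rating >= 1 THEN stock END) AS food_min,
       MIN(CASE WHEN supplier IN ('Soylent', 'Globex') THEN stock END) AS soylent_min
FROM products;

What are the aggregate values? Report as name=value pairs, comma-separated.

[initech_sum: supplier IN ('Initech', 'Globex')]
sku=B87: ✓ → 271
sku=B28: ✗
sku=B65: ✓ → 146
sku=B27: ✓ → 26
sku=B93: ✗
sku=B64: ✓ → 99
sku=B41: ✓ → 429
sku=B35: ✓ → 366
sku=B57: ✓ → 270
initech_sum = 271 + 146 + 26 + 99 + 429 + 366 + 270 = 1607
—
[food_min: category IN ('food', 'tools') AND rating >= 1]
sku=B87: ✗
sku=B28: ✗
sku=B65: ✓ → 146
sku=B27: ✗
sku=B93: ✓ → 156
sku=B64: ✗
sku=B41: ✗
sku=B35: ✗
sku=B57: ✗
food_min = MIN(146, 156) = 146
—
[soylent_min: supplier IN ('Soylent', 'Globex')]
sku=B87: ✓ → 271
sku=B28: ✗
sku=B65: ✗
sku=B27: ✓ → 26
sku=B93: ✓ → 156
sku=B64: ✗
sku=B41: ✓ → 429
sku=B35: ✗
sku=B57: ✗
soylent_min = MIN(271, 26, 156, 429) = 26

initech_sum=1607, food_min=146, soylent_min=26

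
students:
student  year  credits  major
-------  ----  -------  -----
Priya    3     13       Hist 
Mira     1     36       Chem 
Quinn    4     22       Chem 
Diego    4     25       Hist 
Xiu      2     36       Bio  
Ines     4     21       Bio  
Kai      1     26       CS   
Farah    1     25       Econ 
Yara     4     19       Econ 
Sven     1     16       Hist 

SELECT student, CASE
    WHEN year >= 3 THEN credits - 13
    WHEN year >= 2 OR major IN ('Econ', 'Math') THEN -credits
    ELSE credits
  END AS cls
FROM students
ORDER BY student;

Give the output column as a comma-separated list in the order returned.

12, -25, 8, 26, 36, 0, 9, 16, -36, 6

student=Diego: year >= 3 → 12
student=Farah: year >= 2 OR major IN ('Econ', 'Math') → -25
student=Ines: year >= 3 → 8
student=Kai: ELSE → 26
student=Mira: ELSE → 36
student=Priya: year >= 3 → 0
student=Quinn: year >= 3 → 9
student=Sven: ELSE → 16
student=Xiu: year >= 2 OR major IN ('Econ', 'Math') → -36
student=Yara: year >= 3 → 6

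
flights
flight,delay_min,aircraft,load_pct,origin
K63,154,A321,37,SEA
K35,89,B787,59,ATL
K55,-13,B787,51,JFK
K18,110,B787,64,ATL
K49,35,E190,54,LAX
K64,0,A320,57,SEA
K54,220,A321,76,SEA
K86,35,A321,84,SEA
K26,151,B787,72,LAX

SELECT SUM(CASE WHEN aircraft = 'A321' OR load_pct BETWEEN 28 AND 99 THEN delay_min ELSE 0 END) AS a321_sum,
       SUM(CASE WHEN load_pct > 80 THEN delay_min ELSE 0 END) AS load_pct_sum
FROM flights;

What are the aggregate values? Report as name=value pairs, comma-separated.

a321_sum=781, load_pct_sum=35

[a321_sum: aircraft = 'A321' OR load_pct BETWEEN 28 AND 99]
flight=K63: ✓ → 154
flight=K35: ✓ → 89
flight=K55: ✓ → -13
flight=K18: ✓ → 110
flight=K49: ✓ → 35
flight=K64: ✓ → 0
flight=K54: ✓ → 220
flight=K86: ✓ → 35
flight=K26: ✓ → 151
a321_sum = 154 + 89 + -13 + 110 + 35 + 220 + 35 + 151 = 781
—
[load_pct_sum: load_pct > 80]
flight=K63: ✗
flight=K35: ✗
flight=K55: ✗
flight=K18: ✗
flight=K49: ✗
flight=K64: ✗
flight=K54: ✗
flight=K86: ✓ → 35
flight=K26: ✗
load_pct_sum = 35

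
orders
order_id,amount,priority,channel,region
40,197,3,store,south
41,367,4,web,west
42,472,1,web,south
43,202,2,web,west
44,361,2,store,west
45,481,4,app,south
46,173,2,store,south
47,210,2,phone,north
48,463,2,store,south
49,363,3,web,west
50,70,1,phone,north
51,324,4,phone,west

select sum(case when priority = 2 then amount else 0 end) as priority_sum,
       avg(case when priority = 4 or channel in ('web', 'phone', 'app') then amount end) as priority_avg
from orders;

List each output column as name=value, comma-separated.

priority_sum=1409, priority_avg=311.125

[priority_sum: priority = 2]
order_id=40: ✗
order_id=41: ✗
order_id=42: ✗
order_id=43: ✓ → 202
order_id=44: ✓ → 361
order_id=45: ✗
order_id=46: ✓ → 173
order_id=47: ✓ → 210
order_id=48: ✓ → 463
order_id=49: ✗
order_id=50: ✗
order_id=51: ✗
priority_sum = 202 + 361 + 173 + 210 + 463 = 1409
—
[priority_avg: priority = 4 or channel in ('web', 'phone', 'app')]
order_id=40: ✗
order_id=41: ✓ → 367
order_id=42: ✓ → 472
order_id=43: ✓ → 202
order_id=44: ✗
order_id=45: ✓ → 481
order_id=46: ✗
order_id=47: ✓ → 210
order_id=48: ✗
order_id=49: ✓ → 363
order_id=50: ✓ → 70
order_id=51: ✓ → 324
priority_avg = (367 + 472 + 202 + 481 + 210 + 363 + 70 + 324) / 8 = 311.125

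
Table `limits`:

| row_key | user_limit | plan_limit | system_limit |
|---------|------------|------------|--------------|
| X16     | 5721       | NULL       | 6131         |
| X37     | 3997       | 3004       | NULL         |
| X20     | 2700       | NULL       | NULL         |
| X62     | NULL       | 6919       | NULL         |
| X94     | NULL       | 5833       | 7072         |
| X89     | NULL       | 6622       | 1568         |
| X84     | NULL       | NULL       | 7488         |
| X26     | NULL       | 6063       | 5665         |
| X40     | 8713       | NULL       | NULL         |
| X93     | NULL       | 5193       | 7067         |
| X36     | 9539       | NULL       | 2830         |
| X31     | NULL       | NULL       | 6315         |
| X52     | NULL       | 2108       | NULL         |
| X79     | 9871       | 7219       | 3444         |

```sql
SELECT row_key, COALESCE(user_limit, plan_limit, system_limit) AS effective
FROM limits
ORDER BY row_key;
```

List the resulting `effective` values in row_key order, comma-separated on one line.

5721, 2700, 6063, 6315, 9539, 3997, 8713, 2108, 6919, 9871, 7488, 6622, 5193, 5833

row_key=X16: user_limit=5721 → 5721
row_key=X20: user_limit=2700 → 2700
row_key=X26: user_limit=NULL, plan_limit=6063 → 6063
row_key=X31: user_limit=NULL, plan_limit=NULL, system_limit=6315 → 6315
row_key=X36: user_limit=9539 → 9539
row_key=X37: user_limit=3997 → 3997
row_key=X40: user_limit=8713 → 8713
row_key=X52: user_limit=NULL, plan_limit=2108 → 2108
row_key=X62: user_limit=NULL, plan_limit=6919 → 6919
row_key=X79: user_limit=9871 → 9871
row_key=X84: user_limit=NULL, plan_limit=NULL, system_limit=7488 → 7488
row_key=X89: user_limit=NULL, plan_limit=6622 → 6622
row_key=X93: user_limit=NULL, plan_limit=5193 → 5193
row_key=X94: user_limit=NULL, plan_limit=5833 → 5833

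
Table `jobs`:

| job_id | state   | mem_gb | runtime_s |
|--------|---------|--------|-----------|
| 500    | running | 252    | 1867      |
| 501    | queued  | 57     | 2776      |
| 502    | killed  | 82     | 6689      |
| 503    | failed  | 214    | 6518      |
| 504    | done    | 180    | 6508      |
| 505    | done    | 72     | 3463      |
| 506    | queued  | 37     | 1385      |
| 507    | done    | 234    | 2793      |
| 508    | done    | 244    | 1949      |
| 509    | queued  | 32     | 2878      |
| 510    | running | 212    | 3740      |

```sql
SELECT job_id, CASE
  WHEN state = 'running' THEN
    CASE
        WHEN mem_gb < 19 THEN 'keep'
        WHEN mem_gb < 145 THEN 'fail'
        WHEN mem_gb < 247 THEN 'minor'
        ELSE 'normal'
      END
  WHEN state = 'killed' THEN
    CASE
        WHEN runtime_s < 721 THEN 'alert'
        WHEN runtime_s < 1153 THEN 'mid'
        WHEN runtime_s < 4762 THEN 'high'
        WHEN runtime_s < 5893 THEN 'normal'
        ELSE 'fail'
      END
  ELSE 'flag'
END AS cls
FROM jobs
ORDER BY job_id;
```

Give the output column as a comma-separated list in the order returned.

job_id=500: state='running' → inner[ELSE] → normal
job_id=501: state='queued' → outer ELSE → flag
job_id=502: state='killed' → inner[ELSE] → fail
job_id=503: state='failed' → outer ELSE → flag
job_id=504: state='done' → outer ELSE → flag
job_id=505: state='done' → outer ELSE → flag
job_id=506: state='queued' → outer ELSE → flag
job_id=507: state='done' → outer ELSE → flag
job_id=508: state='done' → outer ELSE → flag
job_id=509: state='queued' → outer ELSE → flag
job_id=510: state='running' → inner[mem_gb < 247] → minor

normal, flag, fail, flag, flag, flag, flag, flag, flag, flag, minor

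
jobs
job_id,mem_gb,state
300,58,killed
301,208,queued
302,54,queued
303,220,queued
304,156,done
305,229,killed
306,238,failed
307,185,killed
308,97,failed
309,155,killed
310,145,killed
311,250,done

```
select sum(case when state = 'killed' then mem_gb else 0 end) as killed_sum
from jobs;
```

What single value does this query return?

772

job_id=300: ✓ → 58
job_id=301: ✗
job_id=302: ✗
job_id=303: ✗
job_id=304: ✗
job_id=305: ✓ → 229
job_id=306: ✗
job_id=307: ✓ → 185
job_id=308: ✗
job_id=309: ✓ → 155
job_id=310: ✓ → 145
job_id=311: ✗
killed_sum = 58 + 229 + 185 + 155 + 145 = 772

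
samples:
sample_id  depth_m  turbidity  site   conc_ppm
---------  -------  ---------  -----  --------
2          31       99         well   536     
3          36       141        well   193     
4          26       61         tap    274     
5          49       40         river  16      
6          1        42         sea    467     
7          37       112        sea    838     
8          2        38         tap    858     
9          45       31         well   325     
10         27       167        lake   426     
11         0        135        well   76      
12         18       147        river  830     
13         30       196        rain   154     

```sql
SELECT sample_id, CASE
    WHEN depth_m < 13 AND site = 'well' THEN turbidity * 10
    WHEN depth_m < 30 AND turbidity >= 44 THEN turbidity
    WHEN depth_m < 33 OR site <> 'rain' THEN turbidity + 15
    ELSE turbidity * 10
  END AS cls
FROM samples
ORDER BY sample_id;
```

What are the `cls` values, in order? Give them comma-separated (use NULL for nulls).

sample_id=2: depth_m < 33 OR site <> 'rain' → 114
sample_id=3: depth_m < 33 OR site <> 'rain' → 156
sample_id=4: depth_m < 30 AND turbidity >= 44 → 61
sample_id=5: depth_m < 33 OR site <> 'rain' → 55
sample_id=6: depth_m < 33 OR site <> 'rain' → 57
sample_id=7: depth_m < 33 OR site <> 'rain' → 127
sample_id=8: depth_m < 33 OR site <> 'rain' → 53
sample_id=9: depth_m < 33 OR site <> 'rain' → 46
sample_id=10: depth_m < 30 AND turbidity >= 44 → 167
sample_id=11: depth_m < 13 AND site = 'well' → 1350
sample_id=12: depth_m < 30 AND turbidity >= 44 → 147
sample_id=13: depth_m < 33 OR site <> 'rain' → 211

114, 156, 61, 55, 57, 127, 53, 46, 167, 1350, 147, 211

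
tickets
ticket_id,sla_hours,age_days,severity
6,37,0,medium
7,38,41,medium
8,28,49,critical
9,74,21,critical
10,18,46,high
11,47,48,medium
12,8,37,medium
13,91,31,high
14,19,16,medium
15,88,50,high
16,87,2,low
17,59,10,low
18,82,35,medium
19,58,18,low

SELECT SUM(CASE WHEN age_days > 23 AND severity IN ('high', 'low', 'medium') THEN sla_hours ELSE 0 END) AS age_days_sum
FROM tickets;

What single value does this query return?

372

ticket_id=6: ✗
ticket_id=7: ✓ → 38
ticket_id=8: ✗
ticket_id=9: ✗
ticket_id=10: ✓ → 18
ticket_id=11: ✓ → 47
ticket_id=12: ✓ → 8
ticket_id=13: ✓ → 91
ticket_id=14: ✗
ticket_id=15: ✓ → 88
ticket_id=16: ✗
ticket_id=17: ✗
ticket_id=18: ✓ → 82
ticket_id=19: ✗
age_days_sum = 38 + 18 + 47 + 8 + 91 + 88 + 82 = 372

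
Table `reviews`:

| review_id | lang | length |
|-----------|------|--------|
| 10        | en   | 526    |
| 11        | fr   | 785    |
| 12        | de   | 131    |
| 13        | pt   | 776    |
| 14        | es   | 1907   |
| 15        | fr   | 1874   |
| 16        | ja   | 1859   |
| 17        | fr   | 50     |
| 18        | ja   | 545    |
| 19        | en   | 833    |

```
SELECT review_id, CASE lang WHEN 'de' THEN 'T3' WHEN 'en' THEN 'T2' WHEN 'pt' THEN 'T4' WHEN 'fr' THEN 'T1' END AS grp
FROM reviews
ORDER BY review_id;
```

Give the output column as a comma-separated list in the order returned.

review_id=10: lang='en' → T2
review_id=11: lang='fr' → T1
review_id=12: lang='de' → T3
review_id=13: lang='pt' → T4
review_id=14: (no match → NULL) → NULL
review_id=15: lang='fr' → T1
review_id=16: (no match → NULL) → NULL
review_id=17: lang='fr' → T1
review_id=18: (no match → NULL) → NULL
review_id=19: lang='en' → T2

T2, T1, T3, T4, NULL, T1, NULL, T1, NULL, T2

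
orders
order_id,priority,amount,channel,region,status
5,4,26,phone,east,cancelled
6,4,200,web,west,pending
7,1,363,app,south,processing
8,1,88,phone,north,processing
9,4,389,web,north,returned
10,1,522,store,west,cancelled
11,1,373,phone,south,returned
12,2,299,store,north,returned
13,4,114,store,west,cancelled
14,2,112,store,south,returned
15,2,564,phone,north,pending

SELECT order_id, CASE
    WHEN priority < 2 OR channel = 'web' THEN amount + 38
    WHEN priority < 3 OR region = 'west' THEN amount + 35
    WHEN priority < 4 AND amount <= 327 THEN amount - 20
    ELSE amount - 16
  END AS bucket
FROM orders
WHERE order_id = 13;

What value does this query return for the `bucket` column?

order_id = 13: priority=4, amount=114, channel=store, region=west, status=cancelled.
priority < 2 OR channel = 'web' → false
priority < 3 OR region = 'west' → true → 149

149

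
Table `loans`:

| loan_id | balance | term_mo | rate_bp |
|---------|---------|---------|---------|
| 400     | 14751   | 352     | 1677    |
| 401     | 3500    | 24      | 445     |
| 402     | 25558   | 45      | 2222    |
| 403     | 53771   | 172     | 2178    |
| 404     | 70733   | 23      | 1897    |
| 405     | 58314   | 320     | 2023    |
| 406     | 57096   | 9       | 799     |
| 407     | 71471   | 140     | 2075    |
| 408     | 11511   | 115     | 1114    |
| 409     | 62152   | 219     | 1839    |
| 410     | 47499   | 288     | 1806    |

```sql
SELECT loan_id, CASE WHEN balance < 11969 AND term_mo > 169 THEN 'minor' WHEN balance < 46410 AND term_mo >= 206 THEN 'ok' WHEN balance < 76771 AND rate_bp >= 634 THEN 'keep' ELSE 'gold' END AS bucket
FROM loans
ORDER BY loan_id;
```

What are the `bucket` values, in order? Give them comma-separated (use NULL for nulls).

loan_id=400: balance < 46410 AND term_mo >= 206 → ok
loan_id=401: ELSE → gold
loan_id=402: balance < 76771 AND rate_bp >= 634 → keep
loan_id=403: balance < 76771 AND rate_bp >= 634 → keep
loan_id=404: balance < 76771 AND rate_bp >= 634 → keep
loan_id=405: balance < 76771 AND rate_bp >= 634 → keep
loan_id=406: balance < 76771 AND rate_bp >= 634 → keep
loan_id=407: balance < 76771 AND rate_bp >= 634 → keep
loan_id=408: balance < 76771 AND rate_bp >= 634 → keep
loan_id=409: balance < 76771 AND rate_bp >= 634 → keep
loan_id=410: balance < 76771 AND rate_bp >= 634 → keep

ok, gold, keep, keep, keep, keep, keep, keep, keep, keep, keep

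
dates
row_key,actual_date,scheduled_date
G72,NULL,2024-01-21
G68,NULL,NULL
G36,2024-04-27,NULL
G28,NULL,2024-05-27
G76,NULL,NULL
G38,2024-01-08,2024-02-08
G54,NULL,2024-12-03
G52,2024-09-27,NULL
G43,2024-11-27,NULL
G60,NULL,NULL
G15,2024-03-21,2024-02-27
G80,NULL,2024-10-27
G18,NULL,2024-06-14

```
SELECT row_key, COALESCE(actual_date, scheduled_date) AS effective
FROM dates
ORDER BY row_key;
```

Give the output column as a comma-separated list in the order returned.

2024-03-21, 2024-06-14, 2024-05-27, 2024-04-27, 2024-01-08, 2024-11-27, 2024-09-27, 2024-12-03, NULL, NULL, 2024-01-21, NULL, 2024-10-27

row_key=G15: actual_date=2024-03-21 → 2024-03-21
row_key=G18: actual_date=NULL, scheduled_date=2024-06-14 → 2024-06-14
row_key=G28: actual_date=NULL, scheduled_date=2024-05-27 → 2024-05-27
row_key=G36: actual_date=2024-04-27 → 2024-04-27
row_key=G38: actual_date=2024-01-08 → 2024-01-08
row_key=G43: actual_date=2024-11-27 → 2024-11-27
row_key=G52: actual_date=2024-09-27 → 2024-09-27
row_key=G54: actual_date=NULL, scheduled_date=2024-12-03 → 2024-12-03
row_key=G60: actual_date=NULL, scheduled_date=NULL (all NULL) → NULL
row_key=G68: actual_date=NULL, scheduled_date=NULL (all NULL) → NULL
row_key=G72: actual_date=NULL, scheduled_date=2024-01-21 → 2024-01-21
row_key=G76: actual_date=NULL, scheduled_date=NULL (all NULL) → NULL
row_key=G80: actual_date=NULL, scheduled_date=2024-10-27 → 2024-10-27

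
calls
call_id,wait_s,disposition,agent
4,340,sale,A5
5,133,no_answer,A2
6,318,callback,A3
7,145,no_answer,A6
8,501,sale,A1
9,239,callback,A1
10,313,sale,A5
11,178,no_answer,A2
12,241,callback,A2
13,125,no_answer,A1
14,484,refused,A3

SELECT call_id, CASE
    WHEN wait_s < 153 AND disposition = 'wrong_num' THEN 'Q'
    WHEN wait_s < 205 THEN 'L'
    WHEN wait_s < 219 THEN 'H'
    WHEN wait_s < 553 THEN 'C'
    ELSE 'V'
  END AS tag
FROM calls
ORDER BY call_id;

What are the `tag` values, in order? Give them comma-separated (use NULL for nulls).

call_id=4: wait_s < 553 → C
call_id=5: wait_s < 205 → L
call_id=6: wait_s < 553 → C
call_id=7: wait_s < 205 → L
call_id=8: wait_s < 553 → C
call_id=9: wait_s < 553 → C
call_id=10: wait_s < 553 → C
call_id=11: wait_s < 205 → L
call_id=12: wait_s < 553 → C
call_id=13: wait_s < 205 → L
call_id=14: wait_s < 553 → C

C, L, C, L, C, C, C, L, C, L, C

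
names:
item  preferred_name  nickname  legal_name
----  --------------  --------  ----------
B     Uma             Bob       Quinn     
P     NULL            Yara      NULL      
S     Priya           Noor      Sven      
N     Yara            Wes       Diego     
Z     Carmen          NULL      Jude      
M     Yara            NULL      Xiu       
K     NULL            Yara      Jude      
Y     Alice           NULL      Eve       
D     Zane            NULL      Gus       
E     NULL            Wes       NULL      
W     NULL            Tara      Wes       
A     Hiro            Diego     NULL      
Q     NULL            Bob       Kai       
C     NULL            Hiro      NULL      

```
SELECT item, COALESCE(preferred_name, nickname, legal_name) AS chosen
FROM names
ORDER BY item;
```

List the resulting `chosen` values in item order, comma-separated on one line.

Hiro, Uma, Hiro, Zane, Wes, Yara, Yara, Yara, Yara, Bob, Priya, Tara, Alice, Carmen

item=A: preferred_name=Hiro → Hiro
item=B: preferred_name=Uma → Uma
item=C: preferred_name=NULL, nickname=Hiro → Hiro
item=D: preferred_name=Zane → Zane
item=E: preferred_name=NULL, nickname=Wes → Wes
item=K: preferred_name=NULL, nickname=Yara → Yara
item=M: preferred_name=Yara → Yara
item=N: preferred_name=Yara → Yara
item=P: preferred_name=NULL, nickname=Yara → Yara
item=Q: preferred_name=NULL, nickname=Bob → Bob
item=S: preferred_name=Priya → Priya
item=W: preferred_name=NULL, nickname=Tara → Tara
item=Y: preferred_name=Alice → Alice
item=Z: preferred_name=Carmen → Carmen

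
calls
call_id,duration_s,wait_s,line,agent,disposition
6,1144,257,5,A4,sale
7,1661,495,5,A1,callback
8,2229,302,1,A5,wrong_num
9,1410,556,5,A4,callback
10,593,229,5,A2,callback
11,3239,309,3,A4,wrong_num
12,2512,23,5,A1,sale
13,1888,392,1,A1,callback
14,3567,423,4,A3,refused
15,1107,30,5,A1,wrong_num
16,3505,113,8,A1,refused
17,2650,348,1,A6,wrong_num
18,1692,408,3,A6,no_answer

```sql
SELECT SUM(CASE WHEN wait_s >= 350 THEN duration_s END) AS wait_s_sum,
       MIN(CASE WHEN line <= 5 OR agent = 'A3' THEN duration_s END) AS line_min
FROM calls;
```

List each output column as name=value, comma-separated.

wait_s_sum=10218, line_min=593

[wait_s_sum: wait_s >= 350]
call_id=6: ✗
call_id=7: ✓ → 1661
call_id=8: ✗
call_id=9: ✓ → 1410
call_id=10: ✗
call_id=11: ✗
call_id=12: ✗
call_id=13: ✓ → 1888
call_id=14: ✓ → 3567
call_id=15: ✗
call_id=16: ✗
call_id=17: ✗
call_id=18: ✓ → 1692
wait_s_sum = 1661 + 1410 + 1888 + 3567 + 1692 = 10218
—
[line_min: line <= 5 OR agent = 'A3']
call_id=6: ✓ → 1144
call_id=7: ✓ → 1661
call_id=8: ✓ → 2229
call_id=9: ✓ → 1410
call_id=10: ✓ → 593
call_id=11: ✓ → 3239
call_id=12: ✓ → 2512
call_id=13: ✓ → 1888
call_id=14: ✓ → 3567
call_id=15: ✓ → 1107
call_id=16: ✗
call_id=17: ✓ → 2650
call_id=18: ✓ → 1692
line_min = MIN(1144, 1661, 2229, 1410, 593, 3239, 2512, 1888, 3567, 1107, 2650, 1692) = 593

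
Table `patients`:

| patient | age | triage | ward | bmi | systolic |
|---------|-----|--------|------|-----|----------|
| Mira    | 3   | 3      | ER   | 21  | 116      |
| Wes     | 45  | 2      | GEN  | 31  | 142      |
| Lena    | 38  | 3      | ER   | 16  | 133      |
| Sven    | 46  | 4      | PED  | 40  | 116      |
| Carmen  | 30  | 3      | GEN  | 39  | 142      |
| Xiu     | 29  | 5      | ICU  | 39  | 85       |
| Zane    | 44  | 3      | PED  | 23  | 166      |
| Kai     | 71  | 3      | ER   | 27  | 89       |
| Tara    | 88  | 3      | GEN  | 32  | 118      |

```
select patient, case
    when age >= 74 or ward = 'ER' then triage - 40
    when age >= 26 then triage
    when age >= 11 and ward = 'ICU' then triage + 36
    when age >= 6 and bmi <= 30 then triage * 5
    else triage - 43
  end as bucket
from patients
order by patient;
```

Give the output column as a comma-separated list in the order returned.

patient=Carmen: age >= 26 → 3
patient=Kai: age >= 74 or ward = 'ER' → -37
patient=Lena: age >= 74 or ward = 'ER' → -37
patient=Mira: age >= 74 or ward = 'ER' → -37
patient=Sven: age >= 26 → 4
patient=Tara: age >= 74 or ward = 'ER' → -37
patient=Wes: age >= 26 → 2
patient=Xiu: age >= 26 → 5
patient=Zane: age >= 26 → 3

3, -37, -37, -37, 4, -37, 2, 5, 3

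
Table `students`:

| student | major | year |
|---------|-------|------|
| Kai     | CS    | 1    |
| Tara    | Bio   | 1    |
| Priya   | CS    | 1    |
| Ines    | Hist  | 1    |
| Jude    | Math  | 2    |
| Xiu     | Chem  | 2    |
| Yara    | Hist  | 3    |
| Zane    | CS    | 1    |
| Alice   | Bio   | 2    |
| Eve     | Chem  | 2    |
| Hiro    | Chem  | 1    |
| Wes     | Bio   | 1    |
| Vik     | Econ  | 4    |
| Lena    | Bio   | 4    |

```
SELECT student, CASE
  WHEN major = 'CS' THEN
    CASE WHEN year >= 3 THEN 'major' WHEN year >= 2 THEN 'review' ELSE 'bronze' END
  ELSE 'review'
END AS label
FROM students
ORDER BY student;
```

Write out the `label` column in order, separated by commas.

student=Alice: major='Bio' → outer ELSE → review
student=Eve: major='Chem' → outer ELSE → review
student=Hiro: major='Chem' → outer ELSE → review
student=Ines: major='Hist' → outer ELSE → review
student=Jude: major='Math' → outer ELSE → review
student=Kai: major='CS' → inner[ELSE] → bronze
student=Lena: major='Bio' → outer ELSE → review
student=Priya: major='CS' → inner[ELSE] → bronze
student=Tara: major='Bio' → outer ELSE → review
student=Vik: major='Econ' → outer ELSE → review
student=Wes: major='Bio' → outer ELSE → review
student=Xiu: major='Chem' → outer ELSE → review
student=Yara: major='Hist' → outer ELSE → review
student=Zane: major='CS' → inner[ELSE] → bronze

review, review, review, review, review, bronze, review, bronze, review, review, review, review, review, bronze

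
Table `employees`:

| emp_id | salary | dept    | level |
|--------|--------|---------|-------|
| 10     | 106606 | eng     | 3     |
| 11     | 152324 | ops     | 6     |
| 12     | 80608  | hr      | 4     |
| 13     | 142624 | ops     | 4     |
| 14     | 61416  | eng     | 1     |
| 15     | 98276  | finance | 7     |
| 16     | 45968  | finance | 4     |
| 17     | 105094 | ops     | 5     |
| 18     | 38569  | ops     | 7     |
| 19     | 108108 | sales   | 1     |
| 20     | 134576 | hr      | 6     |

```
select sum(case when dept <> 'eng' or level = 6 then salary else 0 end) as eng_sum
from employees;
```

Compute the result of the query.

906147

emp_id=10: ✗
emp_id=11: ✓ → 152324
emp_id=12: ✓ → 80608
emp_id=13: ✓ → 142624
emp_id=14: ✗
emp_id=15: ✓ → 98276
emp_id=16: ✓ → 45968
emp_id=17: ✓ → 105094
emp_id=18: ✓ → 38569
emp_id=19: ✓ → 108108
emp_id=20: ✓ → 134576
eng_sum = 152324 + 80608 + 142624 + 98276 + 45968 + 105094 + 38569 + 108108 + 134576 = 906147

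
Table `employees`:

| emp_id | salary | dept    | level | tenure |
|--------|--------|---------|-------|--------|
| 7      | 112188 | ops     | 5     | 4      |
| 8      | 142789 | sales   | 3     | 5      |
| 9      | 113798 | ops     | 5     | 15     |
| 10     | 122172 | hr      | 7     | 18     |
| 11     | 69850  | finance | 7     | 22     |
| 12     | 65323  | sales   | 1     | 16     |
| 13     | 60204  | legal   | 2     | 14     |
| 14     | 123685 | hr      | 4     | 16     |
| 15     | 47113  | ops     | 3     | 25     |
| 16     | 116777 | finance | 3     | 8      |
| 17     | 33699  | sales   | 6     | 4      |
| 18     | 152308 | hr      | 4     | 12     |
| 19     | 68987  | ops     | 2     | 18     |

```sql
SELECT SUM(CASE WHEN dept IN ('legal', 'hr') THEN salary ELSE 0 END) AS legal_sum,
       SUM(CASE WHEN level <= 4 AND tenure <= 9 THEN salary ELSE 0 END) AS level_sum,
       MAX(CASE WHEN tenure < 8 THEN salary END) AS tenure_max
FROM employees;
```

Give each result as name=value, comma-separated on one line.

legal_sum=458369, level_sum=259566, tenure_max=142789

[legal_sum: dept IN ('legal', 'hr')]
emp_id=7: ✗
emp_id=8: ✗
emp_id=9: ✗
emp_id=10: ✓ → 122172
emp_id=11: ✗
emp_id=12: ✗
emp_id=13: ✓ → 60204
emp_id=14: ✓ → 123685
emp_id=15: ✗
emp_id=16: ✗
emp_id=17: ✗
emp_id=18: ✓ → 152308
emp_id=19: ✗
legal_sum = 122172 + 60204 + 123685 + 152308 = 458369
—
[level_sum: level <= 4 AND tenure <= 9]
emp_id=7: ✗
emp_id=8: ✓ → 142789
emp_id=9: ✗
emp_id=10: ✗
emp_id=11: ✗
emp_id=12: ✗
emp_id=13: ✗
emp_id=14: ✗
emp_id=15: ✗
emp_id=16: ✓ → 116777
emp_id=17: ✗
emp_id=18: ✗
emp_id=19: ✗
level_sum = 142789 + 116777 = 259566
—
[tenure_max: tenure < 8]
emp_id=7: ✓ → 112188
emp_id=8: ✓ → 142789
emp_id=9: ✗
emp_id=10: ✗
emp_id=11: ✗
emp_id=12: ✗
emp_id=13: ✗
emp_id=14: ✗
emp_id=15: ✗
emp_id=16: ✗
emp_id=17: ✓ → 33699
emp_id=18: ✗
emp_id=19: ✗
tenure_max = MAX(112188, 142789, 33699) = 142789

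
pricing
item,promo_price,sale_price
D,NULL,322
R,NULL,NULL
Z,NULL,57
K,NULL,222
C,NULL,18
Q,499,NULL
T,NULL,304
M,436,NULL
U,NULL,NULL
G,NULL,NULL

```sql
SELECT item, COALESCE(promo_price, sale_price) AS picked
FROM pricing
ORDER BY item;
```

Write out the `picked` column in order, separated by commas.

item=C: promo_price=NULL, sale_price=18 → 18
item=D: promo_price=NULL, sale_price=322 → 322
item=G: promo_price=NULL, sale_price=NULL (all NULL) → NULL
item=K: promo_price=NULL, sale_price=222 → 222
item=M: promo_price=436 → 436
item=Q: promo_price=499 → 499
item=R: promo_price=NULL, sale_price=NULL (all NULL) → NULL
item=T: promo_price=NULL, sale_price=304 → 304
item=U: promo_price=NULL, sale_price=NULL (all NULL) → NULL
item=Z: promo_price=NULL, sale_price=57 → 57

18, 322, NULL, 222, 436, 499, NULL, 304, NULL, 57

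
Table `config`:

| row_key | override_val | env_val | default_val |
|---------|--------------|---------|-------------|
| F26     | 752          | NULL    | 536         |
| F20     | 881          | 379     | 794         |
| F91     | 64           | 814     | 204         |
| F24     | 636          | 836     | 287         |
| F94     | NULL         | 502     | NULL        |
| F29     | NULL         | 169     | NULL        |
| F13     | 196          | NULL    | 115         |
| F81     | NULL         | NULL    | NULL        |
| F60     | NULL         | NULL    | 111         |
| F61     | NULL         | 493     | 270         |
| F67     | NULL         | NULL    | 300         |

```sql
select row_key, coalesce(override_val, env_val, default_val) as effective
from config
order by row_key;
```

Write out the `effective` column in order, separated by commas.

row_key=F13: override_val=196 → 196
row_key=F20: override_val=881 → 881
row_key=F24: override_val=636 → 636
row_key=F26: override_val=752 → 752
row_key=F29: override_val=NULL, env_val=169 → 169
row_key=F60: override_val=NULL, env_val=NULL, default_val=111 → 111
row_key=F61: override_val=NULL, env_val=493 → 493
row_key=F67: override_val=NULL, env_val=NULL, default_val=300 → 300
row_key=F81: override_val=NULL, env_val=NULL, default_val=NULL (all NULL) → NULL
row_key=F91: override_val=64 → 64
row_key=F94: override_val=NULL, env_val=502 → 502

196, 881, 636, 752, 169, 111, 493, 300, NULL, 64, 502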